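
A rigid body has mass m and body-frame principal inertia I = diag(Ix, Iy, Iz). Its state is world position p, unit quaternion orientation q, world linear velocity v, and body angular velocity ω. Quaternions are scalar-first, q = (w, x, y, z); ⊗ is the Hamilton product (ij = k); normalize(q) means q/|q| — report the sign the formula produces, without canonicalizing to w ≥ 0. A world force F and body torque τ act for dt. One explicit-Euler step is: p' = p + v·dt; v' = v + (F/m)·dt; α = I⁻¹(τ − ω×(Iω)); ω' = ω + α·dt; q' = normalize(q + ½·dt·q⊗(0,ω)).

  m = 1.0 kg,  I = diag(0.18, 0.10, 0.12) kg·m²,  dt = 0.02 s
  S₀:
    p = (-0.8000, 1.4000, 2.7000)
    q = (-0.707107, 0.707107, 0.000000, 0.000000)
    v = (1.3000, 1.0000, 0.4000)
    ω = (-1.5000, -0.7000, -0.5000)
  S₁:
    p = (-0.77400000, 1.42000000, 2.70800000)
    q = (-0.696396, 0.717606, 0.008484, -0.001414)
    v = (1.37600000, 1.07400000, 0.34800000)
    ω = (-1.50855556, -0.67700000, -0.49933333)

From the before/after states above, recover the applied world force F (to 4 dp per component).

F = (3.8000, 3.7000, -2.6000)

Δv = v₁−v₀ = (0.07600000, 0.07400000, -0.05200000)
F = m·Δv/dt = (3.8000, 3.7000, -2.6000)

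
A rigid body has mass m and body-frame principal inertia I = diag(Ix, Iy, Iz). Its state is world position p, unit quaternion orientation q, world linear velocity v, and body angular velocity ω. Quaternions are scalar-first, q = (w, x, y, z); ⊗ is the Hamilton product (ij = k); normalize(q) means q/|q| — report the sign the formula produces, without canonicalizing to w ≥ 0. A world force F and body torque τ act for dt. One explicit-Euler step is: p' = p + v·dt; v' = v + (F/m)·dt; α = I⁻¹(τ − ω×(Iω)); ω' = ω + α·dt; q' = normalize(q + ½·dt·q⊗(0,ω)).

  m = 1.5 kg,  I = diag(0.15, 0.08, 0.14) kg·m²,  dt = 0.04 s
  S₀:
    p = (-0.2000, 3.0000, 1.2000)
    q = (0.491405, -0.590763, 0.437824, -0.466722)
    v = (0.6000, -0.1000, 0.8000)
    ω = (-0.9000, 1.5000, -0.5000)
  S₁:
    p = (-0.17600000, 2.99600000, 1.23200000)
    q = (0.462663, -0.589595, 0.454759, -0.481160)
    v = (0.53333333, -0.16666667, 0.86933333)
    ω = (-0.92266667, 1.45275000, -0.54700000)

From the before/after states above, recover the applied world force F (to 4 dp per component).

Δv = v₁−v₀ = (-0.06666667, -0.06666667, 0.06933333)
m·(v₁−v₀)/dt = (-2.5000, -2.5000, 2.6000)

F = (-2.5000, -2.5000, 2.6000)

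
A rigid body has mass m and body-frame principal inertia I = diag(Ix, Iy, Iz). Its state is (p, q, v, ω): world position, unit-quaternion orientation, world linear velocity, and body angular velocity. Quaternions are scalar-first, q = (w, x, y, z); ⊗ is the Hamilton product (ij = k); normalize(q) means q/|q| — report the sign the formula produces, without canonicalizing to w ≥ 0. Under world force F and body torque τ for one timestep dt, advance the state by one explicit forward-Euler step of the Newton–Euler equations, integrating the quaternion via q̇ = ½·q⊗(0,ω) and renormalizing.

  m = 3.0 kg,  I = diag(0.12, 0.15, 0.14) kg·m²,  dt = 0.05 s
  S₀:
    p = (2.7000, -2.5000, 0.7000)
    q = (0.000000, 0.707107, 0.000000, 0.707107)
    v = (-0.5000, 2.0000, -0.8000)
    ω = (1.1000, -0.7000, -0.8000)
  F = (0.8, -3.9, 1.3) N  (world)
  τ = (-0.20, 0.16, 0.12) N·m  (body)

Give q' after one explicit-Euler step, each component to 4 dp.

q⊗(0,ω) = (-0.2121321, 0.4949749, 1.3435033, -0.4949749)
updated quaternion q' = (-0.0053, 0.7190, 0.0336, 0.6942)

q' = (-0.0053, 0.7190, 0.0336, 0.6942)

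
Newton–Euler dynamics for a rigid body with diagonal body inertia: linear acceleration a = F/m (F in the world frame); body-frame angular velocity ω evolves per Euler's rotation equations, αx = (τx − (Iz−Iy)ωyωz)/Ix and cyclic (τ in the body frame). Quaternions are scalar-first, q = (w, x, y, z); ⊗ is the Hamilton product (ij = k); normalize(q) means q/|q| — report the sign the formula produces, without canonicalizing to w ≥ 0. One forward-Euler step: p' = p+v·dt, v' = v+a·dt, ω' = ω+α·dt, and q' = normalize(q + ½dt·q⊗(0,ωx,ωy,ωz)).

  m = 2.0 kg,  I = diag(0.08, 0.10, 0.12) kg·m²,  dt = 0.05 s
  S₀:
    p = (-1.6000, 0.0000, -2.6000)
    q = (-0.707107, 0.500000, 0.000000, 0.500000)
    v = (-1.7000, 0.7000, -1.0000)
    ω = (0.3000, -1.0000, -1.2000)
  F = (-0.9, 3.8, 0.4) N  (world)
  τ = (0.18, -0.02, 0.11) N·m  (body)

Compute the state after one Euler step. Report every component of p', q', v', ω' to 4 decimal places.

ω×(Iω) gyroscopic = (0.0240, 0.0144, -0.0060)
(τ − ω×Iω)/I = (1.9500, -0.3440, 0.9667)
new body rate ω' = (0.3975, -1.0172, -1.1517)
q⊗(0,ω) = (0.4500000, 0.2878679, 1.4571070, 0.3485284)
q' = normalize(q + ½dt·q⊗(0,ω)) = (-0.6953, 0.5068, 0.0364, 0.5083)
a = (-0.4500, 1.9000, 0.2000)
new position p' = (-1.6850, 0.0350, -2.6500)
v + (F/m)dt = (-1.7225, 0.7950, -0.9900)

p' = (-1.6850, 0.0350, -2.6500)
q' = (-0.6953, 0.5068, 0.0364, 0.5083)
v' = (-1.7225, 0.7950, -0.9900)
ω' = (0.3975, -1.0172, -1.1517)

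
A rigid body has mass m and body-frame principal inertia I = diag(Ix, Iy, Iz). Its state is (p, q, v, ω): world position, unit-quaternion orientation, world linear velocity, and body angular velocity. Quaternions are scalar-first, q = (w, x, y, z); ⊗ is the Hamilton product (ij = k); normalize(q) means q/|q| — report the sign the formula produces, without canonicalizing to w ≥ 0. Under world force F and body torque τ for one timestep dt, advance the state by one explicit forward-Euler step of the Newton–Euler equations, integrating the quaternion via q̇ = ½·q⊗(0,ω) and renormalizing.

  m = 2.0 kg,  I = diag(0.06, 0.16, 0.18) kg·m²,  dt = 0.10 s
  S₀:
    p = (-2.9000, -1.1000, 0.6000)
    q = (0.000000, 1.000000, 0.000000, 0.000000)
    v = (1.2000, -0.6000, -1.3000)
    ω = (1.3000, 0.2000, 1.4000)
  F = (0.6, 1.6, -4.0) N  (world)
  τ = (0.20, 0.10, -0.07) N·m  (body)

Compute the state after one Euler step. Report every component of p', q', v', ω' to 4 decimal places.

p' = (-2.7800, -1.1600, 0.4700)
q' = (-0.0647, 0.9954, -0.0697, 0.0100)
v' = (1.2300, -0.5200, -1.5000)
ω' = (1.6240, 0.3990, 1.3467)

a = (0.3000, 0.8000, -2.0000)
new position p' = (-2.7800, -1.1600, 0.4700)
v' = v + a·dt = (1.2300, -0.5200, -1.5000)
(τ − ω×Iω)/I = (3.2400, 1.9900, -0.5333)
new body rate ω' = (1.6240, 0.3990, 1.3467)
Hamilton product q⊗(0,ω) = (-1.3000000, 0.0000000, -1.4000000, 0.2000000)
q' = normalize(q + ½dt·q⊗(0,ω)) = (-0.0647, 0.9954, -0.0697, 0.0100)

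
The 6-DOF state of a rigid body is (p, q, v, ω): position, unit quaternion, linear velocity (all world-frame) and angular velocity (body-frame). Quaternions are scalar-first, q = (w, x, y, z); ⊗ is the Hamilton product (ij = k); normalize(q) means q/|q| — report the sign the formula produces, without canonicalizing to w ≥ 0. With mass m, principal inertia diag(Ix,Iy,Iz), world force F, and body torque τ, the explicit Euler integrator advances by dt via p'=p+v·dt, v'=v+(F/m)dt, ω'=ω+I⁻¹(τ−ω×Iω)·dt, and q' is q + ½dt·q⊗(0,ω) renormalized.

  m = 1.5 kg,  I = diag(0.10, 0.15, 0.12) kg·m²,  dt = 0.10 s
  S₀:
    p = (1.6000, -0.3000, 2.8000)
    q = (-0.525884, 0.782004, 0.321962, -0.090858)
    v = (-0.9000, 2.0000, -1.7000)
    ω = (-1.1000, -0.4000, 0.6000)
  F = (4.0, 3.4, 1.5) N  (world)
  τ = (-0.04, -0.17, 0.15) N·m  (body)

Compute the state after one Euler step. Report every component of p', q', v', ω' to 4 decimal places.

a = F/m = (2.6667, 2.2667, 1.0000)
new position p' = (1.5100, -0.1000, 2.6300)
v + (F/m)dt = (-0.6333, 2.2267, -1.6000)
gyro term ω×Iω = (0.0072, 0.0132, 0.0220)
α = I⁻¹(τ − ω×Iω) = (-0.4720, -1.2213, 1.0667)
new body rate ω' = (-1.1472, -0.5221, 0.7067)
Hamilton product q⊗(0,ω) = (1.0435040, 0.7353064, -0.1589050, -0.2741738)
updated quaternion q' = (-0.4727, 0.8170, 0.3133, -0.1043)

p' = (1.5100, -0.1000, 2.6300)
q' = (-0.4727, 0.8170, 0.3133, -0.1043)
v' = (-0.6333, 2.2267, -1.6000)
ω' = (-1.1472, -0.5221, 0.7067)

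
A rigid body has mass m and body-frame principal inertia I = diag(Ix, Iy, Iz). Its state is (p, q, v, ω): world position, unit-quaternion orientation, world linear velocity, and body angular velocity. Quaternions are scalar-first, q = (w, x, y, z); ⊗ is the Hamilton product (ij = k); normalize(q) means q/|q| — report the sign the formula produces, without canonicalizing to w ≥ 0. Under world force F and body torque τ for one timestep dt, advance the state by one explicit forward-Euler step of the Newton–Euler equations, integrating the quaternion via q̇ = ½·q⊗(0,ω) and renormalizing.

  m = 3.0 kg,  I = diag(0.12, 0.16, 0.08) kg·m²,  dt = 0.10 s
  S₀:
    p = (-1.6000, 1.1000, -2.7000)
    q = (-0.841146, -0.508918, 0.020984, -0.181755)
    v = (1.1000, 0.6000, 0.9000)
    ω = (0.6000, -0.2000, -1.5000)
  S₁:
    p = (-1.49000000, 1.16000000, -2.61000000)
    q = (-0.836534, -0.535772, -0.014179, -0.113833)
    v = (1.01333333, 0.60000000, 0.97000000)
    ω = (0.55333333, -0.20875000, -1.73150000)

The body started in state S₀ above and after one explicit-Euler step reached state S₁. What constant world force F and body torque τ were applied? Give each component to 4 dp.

F = (-2.6000, 0.0000, 2.1000)
τ = (-0.0800, -0.0500, -0.1900)

velocity change Δv = (-0.08666667, 0.00000000, 0.07000000)
applied force F = (-2.6000, 0.0000, 2.1000)
ω₁ − ω₀ = (-0.04666667, -0.00875000, -0.23150000)
gyro term ω₀×Iω₀ = (-0.0240, -0.0360, -0.0048)
I·α + gyro = (-0.0800, -0.0500, -0.1900)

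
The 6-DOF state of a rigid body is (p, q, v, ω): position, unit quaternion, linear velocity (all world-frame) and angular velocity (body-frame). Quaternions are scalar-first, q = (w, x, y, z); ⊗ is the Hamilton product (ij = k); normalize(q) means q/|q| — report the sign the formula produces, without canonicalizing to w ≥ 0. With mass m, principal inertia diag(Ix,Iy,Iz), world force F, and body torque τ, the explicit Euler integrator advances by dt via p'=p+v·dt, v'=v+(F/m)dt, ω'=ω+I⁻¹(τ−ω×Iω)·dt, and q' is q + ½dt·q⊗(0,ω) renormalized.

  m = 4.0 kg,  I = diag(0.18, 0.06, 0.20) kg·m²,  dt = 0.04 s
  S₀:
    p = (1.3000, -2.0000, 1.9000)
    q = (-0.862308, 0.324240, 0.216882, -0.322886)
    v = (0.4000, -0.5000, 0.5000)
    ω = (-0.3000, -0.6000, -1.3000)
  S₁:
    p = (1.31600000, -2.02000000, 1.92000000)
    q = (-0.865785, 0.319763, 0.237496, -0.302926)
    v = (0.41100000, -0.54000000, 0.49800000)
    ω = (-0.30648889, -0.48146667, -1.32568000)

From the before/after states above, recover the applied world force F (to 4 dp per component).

Δv = v₁−v₀ = (0.01100000, -0.04000000, -0.00200000)
m·(v₁−v₀)/dt = (1.1000, -4.0000, -0.2000)

F = (1.1000, -4.0000, -0.2000)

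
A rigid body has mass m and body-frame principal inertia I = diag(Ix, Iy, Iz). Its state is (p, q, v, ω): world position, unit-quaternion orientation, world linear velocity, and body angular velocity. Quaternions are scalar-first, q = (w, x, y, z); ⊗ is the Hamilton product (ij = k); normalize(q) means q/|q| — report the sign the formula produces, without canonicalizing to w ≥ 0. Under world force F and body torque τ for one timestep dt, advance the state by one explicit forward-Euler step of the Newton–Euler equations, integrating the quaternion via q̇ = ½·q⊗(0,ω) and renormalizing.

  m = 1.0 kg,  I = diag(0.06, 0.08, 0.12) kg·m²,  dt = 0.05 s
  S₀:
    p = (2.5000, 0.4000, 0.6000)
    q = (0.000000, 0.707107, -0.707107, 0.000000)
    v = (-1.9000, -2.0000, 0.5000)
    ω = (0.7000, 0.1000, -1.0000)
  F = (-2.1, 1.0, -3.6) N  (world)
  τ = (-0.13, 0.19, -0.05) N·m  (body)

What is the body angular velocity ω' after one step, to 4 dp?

ω' = (0.5950, 0.1925, -1.0214)

gyro term ω×Iω = (-0.0040, 0.0420, 0.0014)
α = I⁻¹(τ − ω×Iω) = (-2.1000, 1.8500, -0.4283)
new body rate ω' = (0.5950, 0.1925, -1.0214)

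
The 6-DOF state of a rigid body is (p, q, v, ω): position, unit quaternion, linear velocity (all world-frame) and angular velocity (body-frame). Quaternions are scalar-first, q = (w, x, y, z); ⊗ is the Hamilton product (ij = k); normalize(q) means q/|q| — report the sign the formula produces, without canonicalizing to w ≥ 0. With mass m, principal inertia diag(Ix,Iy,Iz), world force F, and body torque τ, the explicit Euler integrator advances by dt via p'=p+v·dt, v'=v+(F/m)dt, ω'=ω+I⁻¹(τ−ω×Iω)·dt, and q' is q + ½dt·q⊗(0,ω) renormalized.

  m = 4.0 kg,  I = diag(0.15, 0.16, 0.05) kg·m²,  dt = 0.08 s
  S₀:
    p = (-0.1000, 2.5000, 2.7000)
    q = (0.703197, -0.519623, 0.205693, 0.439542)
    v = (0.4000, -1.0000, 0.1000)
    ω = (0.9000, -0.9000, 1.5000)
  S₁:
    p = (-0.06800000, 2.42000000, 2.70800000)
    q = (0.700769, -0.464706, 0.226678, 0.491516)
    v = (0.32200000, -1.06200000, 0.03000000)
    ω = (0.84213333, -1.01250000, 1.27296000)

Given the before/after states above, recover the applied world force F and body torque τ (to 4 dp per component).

rate change Δω = (-0.05786667, -0.11250000, -0.22704000)
I·α + gyro = (0.0400, -0.0900, -0.1500)
velocity change Δv = (-0.07800000, -0.06200000, -0.07000000)
applied force F = (-3.9000, -3.1000, -3.5000)

F = (-3.9000, -3.1000, -3.5000)
τ = (0.0400, -0.0900, -0.1500)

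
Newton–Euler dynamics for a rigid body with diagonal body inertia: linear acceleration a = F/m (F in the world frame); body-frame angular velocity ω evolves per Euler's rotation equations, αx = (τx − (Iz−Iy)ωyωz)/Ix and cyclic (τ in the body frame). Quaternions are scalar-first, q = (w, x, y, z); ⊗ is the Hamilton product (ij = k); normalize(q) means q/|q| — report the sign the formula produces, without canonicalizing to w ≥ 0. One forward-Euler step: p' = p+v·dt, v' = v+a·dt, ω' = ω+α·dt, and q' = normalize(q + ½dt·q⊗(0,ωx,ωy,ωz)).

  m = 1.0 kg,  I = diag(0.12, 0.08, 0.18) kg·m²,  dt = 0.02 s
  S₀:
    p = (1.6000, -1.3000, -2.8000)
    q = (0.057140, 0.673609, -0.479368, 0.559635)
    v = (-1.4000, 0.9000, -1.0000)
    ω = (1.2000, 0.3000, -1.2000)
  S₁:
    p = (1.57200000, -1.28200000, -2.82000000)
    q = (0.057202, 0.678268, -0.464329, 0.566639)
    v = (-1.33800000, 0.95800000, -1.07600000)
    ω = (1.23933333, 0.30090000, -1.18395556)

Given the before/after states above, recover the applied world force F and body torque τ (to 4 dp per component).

F = (3.1000, 2.9000, -3.8000)
τ = (0.2000, 0.0900, 0.1300)

Δv = v₁−v₀ = (0.06200000, 0.05800000, -0.07600000)
F = m·Δv/dt = (3.1000, 2.9000, -3.8000)
ω₁ − ω₀ = (0.03933333, 0.00090000, 0.01604444)
gyro term ω₀×Iω₀ = (-0.0360, 0.0864, -0.0144)
applied torque τ = (0.2000, 0.0900, 0.1300)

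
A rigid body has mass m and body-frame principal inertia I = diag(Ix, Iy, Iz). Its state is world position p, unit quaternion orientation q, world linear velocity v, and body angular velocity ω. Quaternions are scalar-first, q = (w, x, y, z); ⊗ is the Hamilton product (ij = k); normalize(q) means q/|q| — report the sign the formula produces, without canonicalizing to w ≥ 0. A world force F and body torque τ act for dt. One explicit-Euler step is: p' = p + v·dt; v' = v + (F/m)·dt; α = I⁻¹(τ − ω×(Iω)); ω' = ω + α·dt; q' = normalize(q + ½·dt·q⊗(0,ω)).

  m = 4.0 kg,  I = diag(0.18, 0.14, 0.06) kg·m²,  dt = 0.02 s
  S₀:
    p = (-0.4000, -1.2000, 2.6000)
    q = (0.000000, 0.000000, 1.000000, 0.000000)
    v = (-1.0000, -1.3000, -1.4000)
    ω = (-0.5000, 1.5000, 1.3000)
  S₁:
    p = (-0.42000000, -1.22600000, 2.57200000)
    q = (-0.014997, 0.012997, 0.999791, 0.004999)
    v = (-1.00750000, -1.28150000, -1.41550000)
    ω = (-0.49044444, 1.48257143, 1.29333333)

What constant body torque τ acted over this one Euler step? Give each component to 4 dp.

τ = (-0.0700, -0.2000, 0.0100)

Δω = ω₁−ω₀ = (0.00955556, -0.01742857, -0.00666667)
gyro term ω₀×Iω₀ = (-0.1560, -0.0780, 0.0300)
τ = I·(Δω/dt) + ω₀×(Iω₀) = (-0.0700, -0.2000, 0.0100)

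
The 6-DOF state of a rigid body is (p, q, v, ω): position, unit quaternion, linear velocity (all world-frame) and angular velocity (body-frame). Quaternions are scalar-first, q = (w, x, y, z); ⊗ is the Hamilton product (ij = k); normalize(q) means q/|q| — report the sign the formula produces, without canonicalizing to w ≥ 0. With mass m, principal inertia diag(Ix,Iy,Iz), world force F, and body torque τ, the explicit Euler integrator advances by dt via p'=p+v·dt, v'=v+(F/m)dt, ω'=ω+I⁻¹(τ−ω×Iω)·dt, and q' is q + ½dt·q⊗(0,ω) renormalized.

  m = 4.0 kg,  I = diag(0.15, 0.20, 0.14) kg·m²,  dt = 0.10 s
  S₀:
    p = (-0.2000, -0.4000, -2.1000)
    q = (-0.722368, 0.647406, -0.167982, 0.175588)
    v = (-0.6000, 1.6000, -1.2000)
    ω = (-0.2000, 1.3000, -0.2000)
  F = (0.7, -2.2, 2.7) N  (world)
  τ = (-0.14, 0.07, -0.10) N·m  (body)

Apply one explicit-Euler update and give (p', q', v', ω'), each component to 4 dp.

gyro term ω×Iω = (0.0156, 0.0004, -0.0130)
α = I⁻¹(τ − ω×Iω) = (-1.0373, 0.3480, -0.6214)
new body rate ω' = (-0.3037, 1.3348, -0.2621)
Hamilton product q⊗(0,ω) = (0.3829754, -0.0501944, -0.8447148, 0.9525050)
q + ½dt·q⊗(0,ω), renormalized = (-0.7017, 0.6435, -0.2098, 0.2227)
a = F/m = (0.1750, -0.5500, 0.6750)
p' = p + v·dt = (-0.2600, -0.2400, -2.2200)
new velocity v' = (-0.5825, 1.5450, -1.1325)

p' = (-0.2600, -0.2400, -2.2200)
q' = (-0.7017, 0.6435, -0.2098, 0.2227)
v' = (-0.5825, 1.5450, -1.1325)
ω' = (-0.3037, 1.3348, -0.2621)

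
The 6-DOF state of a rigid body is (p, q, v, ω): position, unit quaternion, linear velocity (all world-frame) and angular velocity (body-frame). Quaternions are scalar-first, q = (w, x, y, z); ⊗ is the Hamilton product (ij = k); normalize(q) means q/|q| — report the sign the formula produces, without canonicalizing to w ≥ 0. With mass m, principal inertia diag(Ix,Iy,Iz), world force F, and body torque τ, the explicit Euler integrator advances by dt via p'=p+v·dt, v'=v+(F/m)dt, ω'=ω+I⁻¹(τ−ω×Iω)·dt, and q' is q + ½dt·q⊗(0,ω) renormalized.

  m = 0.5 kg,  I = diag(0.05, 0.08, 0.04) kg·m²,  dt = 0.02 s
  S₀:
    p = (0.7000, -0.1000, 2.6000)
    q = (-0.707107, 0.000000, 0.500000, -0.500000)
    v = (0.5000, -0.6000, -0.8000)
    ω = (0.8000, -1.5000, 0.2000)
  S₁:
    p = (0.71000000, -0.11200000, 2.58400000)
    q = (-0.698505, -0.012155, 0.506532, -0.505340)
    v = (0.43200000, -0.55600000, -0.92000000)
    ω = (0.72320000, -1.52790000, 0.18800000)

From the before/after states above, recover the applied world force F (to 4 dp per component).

F = (-1.7000, 1.1000, -3.0000)

v₁ − v₀ = (-0.06800000, 0.04400000, -0.12000000)
m·(v₁−v₀)/dt = (-1.7000, 1.1000, -3.0000)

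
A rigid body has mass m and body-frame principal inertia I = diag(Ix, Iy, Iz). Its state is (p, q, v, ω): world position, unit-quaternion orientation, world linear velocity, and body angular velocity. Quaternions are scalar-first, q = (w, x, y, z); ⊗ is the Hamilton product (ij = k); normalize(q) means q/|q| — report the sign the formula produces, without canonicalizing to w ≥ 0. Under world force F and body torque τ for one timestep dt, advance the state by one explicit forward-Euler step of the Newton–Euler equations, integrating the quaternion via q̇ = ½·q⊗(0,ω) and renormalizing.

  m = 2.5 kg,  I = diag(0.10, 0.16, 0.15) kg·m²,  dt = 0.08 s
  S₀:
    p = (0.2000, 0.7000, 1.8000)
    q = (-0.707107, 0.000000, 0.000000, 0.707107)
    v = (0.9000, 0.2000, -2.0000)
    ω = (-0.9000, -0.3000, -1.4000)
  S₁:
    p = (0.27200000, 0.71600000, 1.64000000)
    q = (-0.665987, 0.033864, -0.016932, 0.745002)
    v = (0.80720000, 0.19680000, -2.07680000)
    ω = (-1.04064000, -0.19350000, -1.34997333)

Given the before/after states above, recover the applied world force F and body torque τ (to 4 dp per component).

F = (-2.9000, -0.1000, -2.4000)
τ = (-0.1800, 0.1500, 0.1100)

ω₁ − ω₀ = (-0.14064000, 0.10650000, 0.05002667)
I·α + gyro = (-0.1800, 0.1500, 0.1100)
Δv = v₁−v₀ = (-0.09280000, -0.00320000, -0.07680000)
m·(v₁−v₀)/dt = (-2.9000, -0.1000, -2.4000)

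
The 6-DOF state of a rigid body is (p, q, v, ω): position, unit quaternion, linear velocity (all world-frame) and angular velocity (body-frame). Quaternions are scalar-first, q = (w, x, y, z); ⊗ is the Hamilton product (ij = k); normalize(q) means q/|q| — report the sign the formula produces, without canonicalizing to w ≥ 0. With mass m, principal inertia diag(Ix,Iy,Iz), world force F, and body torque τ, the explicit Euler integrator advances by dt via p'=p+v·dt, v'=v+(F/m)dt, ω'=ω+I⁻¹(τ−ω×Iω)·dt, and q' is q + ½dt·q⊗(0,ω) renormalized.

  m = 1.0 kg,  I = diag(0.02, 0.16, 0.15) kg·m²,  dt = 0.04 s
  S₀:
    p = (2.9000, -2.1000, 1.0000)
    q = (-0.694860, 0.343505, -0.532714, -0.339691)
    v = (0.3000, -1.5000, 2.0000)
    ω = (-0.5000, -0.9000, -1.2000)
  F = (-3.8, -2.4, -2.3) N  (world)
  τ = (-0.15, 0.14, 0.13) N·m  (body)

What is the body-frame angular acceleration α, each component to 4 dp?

α = (-6.9600, 1.3625, 0.4467)

precession coupling ω×(Iω) = (-0.0108, -0.0780, 0.0630)
angular accel α = (-6.9600, 1.3625, 0.4467)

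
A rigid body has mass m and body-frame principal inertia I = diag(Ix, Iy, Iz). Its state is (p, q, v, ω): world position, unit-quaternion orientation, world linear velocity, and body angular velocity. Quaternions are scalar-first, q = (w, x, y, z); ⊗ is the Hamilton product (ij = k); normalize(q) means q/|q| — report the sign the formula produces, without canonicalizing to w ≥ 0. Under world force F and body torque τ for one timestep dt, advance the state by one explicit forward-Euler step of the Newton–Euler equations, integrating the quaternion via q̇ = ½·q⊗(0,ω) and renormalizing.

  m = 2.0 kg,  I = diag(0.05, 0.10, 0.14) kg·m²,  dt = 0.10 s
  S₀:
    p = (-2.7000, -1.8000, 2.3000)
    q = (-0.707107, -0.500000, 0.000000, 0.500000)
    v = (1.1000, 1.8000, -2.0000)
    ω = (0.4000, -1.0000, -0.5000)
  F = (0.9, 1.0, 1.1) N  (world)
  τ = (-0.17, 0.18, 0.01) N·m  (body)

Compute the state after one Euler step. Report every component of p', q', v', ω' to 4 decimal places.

new position p' = (-2.5900, -1.6200, 2.1000)
v' = v + a·dt = (1.1450, 1.8500, -1.9450)
gyro term ω×Iω = (0.0200, 0.0180, -0.0200)
angular accel α = (-3.8000, 1.6200, 0.2143)
ω' = ω + α·dt = (0.0200, -0.8380, -0.4786)
q⊗(0,ω) = (0.4500000, 0.2171572, 0.6571070, 0.8535535)
q + ½dt·q⊗(0,ω), renormalized = (-0.6834, -0.4883, 0.0328, 0.5417)

p' = (-2.5900, -1.6200, 2.1000)
q' = (-0.6834, -0.4883, 0.0328, 0.5417)
v' = (1.1450, 1.8500, -1.9450)
ω' = (0.0200, -0.8380, -0.4786)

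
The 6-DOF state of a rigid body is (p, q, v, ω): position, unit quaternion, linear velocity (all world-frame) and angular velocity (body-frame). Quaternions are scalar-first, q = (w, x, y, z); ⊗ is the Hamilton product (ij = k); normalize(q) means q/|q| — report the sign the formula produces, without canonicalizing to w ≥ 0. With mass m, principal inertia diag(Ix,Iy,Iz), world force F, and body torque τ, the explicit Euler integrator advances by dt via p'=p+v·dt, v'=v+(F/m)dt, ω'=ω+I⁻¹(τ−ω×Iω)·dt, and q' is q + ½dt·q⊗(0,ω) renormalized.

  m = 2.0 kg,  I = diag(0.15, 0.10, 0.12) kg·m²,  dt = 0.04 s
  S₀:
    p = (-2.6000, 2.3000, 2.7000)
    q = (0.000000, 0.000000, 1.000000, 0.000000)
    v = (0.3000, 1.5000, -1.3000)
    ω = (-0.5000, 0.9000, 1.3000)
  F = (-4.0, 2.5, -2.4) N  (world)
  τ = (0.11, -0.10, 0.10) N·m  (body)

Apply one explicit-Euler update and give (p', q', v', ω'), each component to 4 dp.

precession coupling ω×(Iω) = (0.0234, -0.0195, 0.0225)
angular accel α = (0.5773, -0.8050, 0.6458)
ω' = ω + α·dt = (-0.4769, 0.8678, 1.3258)
Hamilton product q⊗(0,ω) = (-0.9000000, 1.3000000, 0.0000000, 0.5000000)
q + ½dt·q⊗(0,ω), renormalized = (-0.0180, 0.0260, 0.9995, 0.0100)
p + v·dt = (-2.5880, 2.3600, 2.6480)
new velocity v' = (0.2200, 1.5500, -1.3480)

p' = (-2.5880, 2.3600, 2.6480)
q' = (-0.0180, 0.0260, 0.9995, 0.0100)
v' = (0.2200, 1.5500, -1.3480)
ω' = (-0.4769, 0.8678, 1.3258)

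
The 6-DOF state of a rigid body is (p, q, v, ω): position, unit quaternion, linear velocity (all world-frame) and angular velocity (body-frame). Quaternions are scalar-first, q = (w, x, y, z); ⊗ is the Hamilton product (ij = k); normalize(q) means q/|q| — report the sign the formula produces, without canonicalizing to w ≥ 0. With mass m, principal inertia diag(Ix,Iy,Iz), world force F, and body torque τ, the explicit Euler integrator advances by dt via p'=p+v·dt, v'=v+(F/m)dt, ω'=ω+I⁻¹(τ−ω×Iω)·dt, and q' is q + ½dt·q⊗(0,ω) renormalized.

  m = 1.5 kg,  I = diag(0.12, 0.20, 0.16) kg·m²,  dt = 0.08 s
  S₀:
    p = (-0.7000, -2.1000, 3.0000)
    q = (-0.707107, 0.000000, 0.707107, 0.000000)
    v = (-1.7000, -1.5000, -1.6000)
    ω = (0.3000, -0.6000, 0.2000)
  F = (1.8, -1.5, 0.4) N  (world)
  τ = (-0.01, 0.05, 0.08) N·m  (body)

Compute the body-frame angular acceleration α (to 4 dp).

precession coupling ω×(Iω) = (0.0048, -0.0024, -0.0144)
α = I⁻¹(τ − ω×Iω) = (-0.1233, 0.2620, 0.5900)

α = (-0.1233, 0.2620, 0.5900)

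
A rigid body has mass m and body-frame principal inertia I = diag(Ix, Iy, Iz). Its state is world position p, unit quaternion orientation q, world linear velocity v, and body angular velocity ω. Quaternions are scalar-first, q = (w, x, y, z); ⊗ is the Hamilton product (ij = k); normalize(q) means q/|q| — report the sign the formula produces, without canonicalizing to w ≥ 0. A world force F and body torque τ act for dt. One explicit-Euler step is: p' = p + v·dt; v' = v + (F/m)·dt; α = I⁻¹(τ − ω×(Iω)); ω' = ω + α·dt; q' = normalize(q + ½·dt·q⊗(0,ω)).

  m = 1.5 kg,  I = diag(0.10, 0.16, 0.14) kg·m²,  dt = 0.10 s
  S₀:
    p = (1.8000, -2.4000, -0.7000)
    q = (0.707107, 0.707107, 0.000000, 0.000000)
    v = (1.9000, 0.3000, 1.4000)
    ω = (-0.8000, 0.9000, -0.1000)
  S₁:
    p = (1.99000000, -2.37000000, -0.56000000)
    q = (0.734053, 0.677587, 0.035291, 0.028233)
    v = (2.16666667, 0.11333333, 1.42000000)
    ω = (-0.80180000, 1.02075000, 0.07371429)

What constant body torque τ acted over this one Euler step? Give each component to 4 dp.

τ = (0.0000, 0.1900, 0.2000)

rate change Δω = (-0.00180000, 0.12075000, 0.17371429)
I·α + gyro = (0.0000, 0.1900, 0.2000)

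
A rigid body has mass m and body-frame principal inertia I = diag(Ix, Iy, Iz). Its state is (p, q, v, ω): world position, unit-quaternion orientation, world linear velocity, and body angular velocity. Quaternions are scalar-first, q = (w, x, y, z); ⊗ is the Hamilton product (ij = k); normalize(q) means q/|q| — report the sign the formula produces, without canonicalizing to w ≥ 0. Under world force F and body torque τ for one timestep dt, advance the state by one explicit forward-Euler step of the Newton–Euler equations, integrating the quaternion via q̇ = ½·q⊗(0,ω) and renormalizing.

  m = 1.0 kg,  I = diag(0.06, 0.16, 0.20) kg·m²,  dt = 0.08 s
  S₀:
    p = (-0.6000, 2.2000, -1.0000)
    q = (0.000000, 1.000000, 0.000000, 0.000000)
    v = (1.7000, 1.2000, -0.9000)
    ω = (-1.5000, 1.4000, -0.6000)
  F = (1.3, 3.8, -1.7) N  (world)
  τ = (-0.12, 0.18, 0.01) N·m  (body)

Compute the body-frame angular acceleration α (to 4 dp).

ω×(Iω) gyroscopic = (-0.0336, -0.1260, -0.2100)
α = I⁻¹(τ − ω×Iω) = (-1.4400, 1.9125, 1.1000)

α = (-1.4400, 1.9125, 1.1000)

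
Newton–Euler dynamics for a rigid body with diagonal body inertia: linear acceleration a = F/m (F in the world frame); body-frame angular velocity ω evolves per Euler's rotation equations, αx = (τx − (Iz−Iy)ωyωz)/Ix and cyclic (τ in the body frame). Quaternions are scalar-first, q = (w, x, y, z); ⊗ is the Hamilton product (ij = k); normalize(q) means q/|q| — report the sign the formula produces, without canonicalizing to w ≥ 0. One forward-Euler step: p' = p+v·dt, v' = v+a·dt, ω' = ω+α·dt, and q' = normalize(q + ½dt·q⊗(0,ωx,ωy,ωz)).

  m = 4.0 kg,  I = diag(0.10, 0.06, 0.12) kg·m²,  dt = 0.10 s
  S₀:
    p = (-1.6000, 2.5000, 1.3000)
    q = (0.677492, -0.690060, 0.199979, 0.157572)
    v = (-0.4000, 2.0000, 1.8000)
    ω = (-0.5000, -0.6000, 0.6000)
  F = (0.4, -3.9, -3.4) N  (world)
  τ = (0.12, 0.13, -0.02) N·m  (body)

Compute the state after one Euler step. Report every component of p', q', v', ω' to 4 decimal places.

precession coupling ω×(Iω) = (-0.0216, 0.0060, -0.0120)
α = I⁻¹(τ − ω×Iω) = (1.4160, 2.0667, -0.0667)
ω + α·dt = (-0.3584, -0.3933, 0.5933)
q⊗(0,ω) = (-0.3195858, -0.1242154, -0.0712452, 0.9205207)
q + ½dt·q⊗(0,ω), renormalized = (0.6607, -0.6954, 0.1962, 0.2034)
a = F/m = (0.1000, -0.9750, -0.8500)
p + v·dt = (-1.6400, 2.7000, 1.4800)
new velocity v' = (-0.3900, 1.9025, 1.7150)

p' = (-1.6400, 2.7000, 1.4800)
q' = (0.6607, -0.6954, 0.1962, 0.2034)
v' = (-0.3900, 1.9025, 1.7150)
ω' = (-0.3584, -0.3933, 0.5933)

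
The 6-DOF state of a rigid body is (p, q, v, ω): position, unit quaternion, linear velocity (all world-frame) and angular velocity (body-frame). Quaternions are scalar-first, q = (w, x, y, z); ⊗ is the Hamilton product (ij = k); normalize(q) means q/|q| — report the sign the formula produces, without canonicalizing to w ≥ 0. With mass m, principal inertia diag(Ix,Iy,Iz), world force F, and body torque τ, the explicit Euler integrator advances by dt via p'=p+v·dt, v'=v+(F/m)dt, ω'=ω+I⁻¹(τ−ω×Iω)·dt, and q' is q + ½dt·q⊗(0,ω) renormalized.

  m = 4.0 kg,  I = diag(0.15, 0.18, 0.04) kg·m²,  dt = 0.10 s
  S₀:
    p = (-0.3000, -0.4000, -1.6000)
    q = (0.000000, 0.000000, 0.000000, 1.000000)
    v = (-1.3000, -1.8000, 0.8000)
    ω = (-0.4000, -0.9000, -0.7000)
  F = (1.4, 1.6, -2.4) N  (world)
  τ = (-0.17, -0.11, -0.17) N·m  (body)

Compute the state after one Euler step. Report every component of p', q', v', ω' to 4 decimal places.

linear accel F/m = (0.3500, 0.4000, -0.6000)
p + v·dt = (-0.4300, -0.5800, -1.5200)
v + (F/m)dt = (-1.2650, -1.7600, 0.7400)
ω×(Iω) gyroscopic = (-0.0882, 0.0308, 0.0108)
angular accel α = (-0.5453, -0.7822, -4.5200)
new body rate ω' = (-0.4545, -0.9782, -1.1520)
Hamilton product q⊗(0,ω) = (0.7000000, 0.9000000, -0.4000000, 0.0000000)
updated quaternion q' = (0.0349, 0.0449, -0.0200, 0.9982)

p' = (-0.4300, -0.5800, -1.5200)
q' = (0.0349, 0.0449, -0.0200, 0.9982)
v' = (-1.2650, -1.7600, 0.7400)
ω' = (-0.4545, -0.9782, -1.1520)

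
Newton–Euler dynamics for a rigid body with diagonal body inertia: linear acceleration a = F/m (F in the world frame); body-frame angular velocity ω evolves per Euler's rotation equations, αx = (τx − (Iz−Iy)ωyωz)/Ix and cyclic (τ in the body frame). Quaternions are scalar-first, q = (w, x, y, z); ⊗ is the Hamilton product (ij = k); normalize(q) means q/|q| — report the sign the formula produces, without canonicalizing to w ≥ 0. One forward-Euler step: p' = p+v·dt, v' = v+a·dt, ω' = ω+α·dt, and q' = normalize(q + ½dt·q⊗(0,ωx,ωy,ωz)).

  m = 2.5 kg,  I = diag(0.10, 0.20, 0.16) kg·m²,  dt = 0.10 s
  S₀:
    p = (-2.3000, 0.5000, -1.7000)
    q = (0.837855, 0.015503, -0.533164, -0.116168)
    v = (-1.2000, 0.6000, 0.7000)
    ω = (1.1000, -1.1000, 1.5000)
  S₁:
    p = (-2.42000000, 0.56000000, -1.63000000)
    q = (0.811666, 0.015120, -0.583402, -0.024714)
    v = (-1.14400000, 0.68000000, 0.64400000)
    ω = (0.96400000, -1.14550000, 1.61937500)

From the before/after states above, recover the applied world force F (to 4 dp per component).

F = (1.4000, 2.0000, -1.4000)

v₁ − v₀ = (0.05600000, 0.08000000, -0.05600000)
m·(v₁−v₀)/dt = (1.4000, 2.0000, -1.4000)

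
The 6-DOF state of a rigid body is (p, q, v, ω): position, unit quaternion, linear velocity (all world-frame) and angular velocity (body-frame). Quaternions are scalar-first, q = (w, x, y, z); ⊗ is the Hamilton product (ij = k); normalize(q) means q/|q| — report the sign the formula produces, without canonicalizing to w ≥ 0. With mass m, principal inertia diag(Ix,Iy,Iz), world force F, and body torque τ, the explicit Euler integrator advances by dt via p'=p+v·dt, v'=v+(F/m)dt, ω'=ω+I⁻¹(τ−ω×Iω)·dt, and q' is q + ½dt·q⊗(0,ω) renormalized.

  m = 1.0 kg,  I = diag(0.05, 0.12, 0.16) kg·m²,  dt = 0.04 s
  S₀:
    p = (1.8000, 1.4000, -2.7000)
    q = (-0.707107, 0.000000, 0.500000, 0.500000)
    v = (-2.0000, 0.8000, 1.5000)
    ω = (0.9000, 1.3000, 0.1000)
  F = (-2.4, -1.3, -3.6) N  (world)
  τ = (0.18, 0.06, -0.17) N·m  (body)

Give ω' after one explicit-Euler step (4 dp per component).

(τ − ω×Iω)/I = (3.4960, 0.5825, -1.5744)
ω' = ω + α·dt = (1.0398, 1.3233, 0.0370)

ω' = (1.0398, 1.3233, 0.0370)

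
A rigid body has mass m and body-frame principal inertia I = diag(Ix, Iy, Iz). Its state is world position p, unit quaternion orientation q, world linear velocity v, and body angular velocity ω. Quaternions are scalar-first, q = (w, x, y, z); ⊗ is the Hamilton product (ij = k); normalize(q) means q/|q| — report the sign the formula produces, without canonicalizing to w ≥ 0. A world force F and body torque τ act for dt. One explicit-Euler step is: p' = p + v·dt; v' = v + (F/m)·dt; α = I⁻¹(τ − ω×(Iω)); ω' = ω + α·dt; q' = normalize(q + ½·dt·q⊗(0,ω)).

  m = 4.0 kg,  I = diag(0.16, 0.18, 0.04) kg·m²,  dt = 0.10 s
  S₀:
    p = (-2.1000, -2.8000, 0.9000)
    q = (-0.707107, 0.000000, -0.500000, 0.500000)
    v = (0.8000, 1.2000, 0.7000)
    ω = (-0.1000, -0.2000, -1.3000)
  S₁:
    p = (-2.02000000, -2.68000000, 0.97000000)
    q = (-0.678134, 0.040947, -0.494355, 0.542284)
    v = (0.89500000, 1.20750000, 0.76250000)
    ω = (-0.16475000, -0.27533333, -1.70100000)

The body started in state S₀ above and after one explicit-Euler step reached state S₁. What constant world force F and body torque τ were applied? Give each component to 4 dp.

rate change Δω = (-0.06475000, -0.07533333, -0.40100000)
precession coupling = (-0.0364, 0.0156, 0.0004)
I·α + gyro = (-0.1400, -0.1200, -0.1600)
v₁ − v₀ = (0.09500000, 0.00750000, 0.06250000)
F = m·Δv/dt = (3.8000, 0.3000, 2.5000)

F = (3.8000, 0.3000, 2.5000)
τ = (-0.1400, -0.1200, -0.1600)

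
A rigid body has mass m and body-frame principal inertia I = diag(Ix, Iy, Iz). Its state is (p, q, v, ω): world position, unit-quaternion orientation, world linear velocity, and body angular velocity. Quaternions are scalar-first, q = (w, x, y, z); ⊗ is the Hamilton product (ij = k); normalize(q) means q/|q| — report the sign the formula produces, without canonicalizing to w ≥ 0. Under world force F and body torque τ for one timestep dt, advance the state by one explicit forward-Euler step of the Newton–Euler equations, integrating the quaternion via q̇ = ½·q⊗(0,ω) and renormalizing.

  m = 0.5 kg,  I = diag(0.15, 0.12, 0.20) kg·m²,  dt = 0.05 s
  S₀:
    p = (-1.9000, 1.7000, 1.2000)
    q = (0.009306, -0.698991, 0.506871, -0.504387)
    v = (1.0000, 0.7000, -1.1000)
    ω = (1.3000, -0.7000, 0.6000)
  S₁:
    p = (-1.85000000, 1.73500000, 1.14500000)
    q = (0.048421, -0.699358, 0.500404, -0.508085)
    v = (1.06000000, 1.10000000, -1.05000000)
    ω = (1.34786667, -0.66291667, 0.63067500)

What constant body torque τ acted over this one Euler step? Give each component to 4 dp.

τ = (0.1100, 0.0500, 0.1500)

Δω = ω₁−ω₀ = (0.04786667, 0.03708333, 0.03067500)
I·α + gyro = (0.1100, 0.0500, 0.1500)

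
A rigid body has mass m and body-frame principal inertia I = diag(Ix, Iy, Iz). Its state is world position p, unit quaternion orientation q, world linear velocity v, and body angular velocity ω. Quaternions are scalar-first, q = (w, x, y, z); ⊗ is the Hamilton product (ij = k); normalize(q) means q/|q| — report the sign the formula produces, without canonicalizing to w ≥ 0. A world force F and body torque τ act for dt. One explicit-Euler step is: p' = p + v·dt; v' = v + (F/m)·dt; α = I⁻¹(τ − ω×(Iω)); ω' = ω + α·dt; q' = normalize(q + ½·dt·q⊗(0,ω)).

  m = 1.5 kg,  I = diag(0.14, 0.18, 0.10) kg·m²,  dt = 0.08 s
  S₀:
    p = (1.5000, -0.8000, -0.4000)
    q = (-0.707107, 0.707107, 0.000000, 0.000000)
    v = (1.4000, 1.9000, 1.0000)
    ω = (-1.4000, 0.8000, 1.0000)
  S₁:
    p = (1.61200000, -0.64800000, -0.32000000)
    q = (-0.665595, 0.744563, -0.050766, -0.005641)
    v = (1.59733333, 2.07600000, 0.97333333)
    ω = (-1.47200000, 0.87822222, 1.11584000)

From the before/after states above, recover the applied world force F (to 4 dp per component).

Δv = v₁−v₀ = (0.19733333, 0.17600000, -0.02666667)
applied force F = (3.7000, 3.3000, -0.5000)

F = (3.7000, 3.3000, -0.5000)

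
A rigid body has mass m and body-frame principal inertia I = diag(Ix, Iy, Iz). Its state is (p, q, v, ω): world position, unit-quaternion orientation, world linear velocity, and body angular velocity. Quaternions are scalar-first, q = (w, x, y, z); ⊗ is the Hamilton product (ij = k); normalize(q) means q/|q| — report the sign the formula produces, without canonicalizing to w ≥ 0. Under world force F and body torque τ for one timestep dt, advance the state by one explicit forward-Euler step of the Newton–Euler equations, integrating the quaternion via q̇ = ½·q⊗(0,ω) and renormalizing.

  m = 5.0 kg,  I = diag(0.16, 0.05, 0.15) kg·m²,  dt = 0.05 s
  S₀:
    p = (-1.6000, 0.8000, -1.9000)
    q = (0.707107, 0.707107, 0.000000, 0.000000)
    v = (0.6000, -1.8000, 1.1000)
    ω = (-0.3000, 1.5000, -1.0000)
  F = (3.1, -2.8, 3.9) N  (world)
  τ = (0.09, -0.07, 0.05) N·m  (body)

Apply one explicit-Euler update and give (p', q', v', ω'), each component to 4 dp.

p' = (-1.5700, 0.7100, -1.8450)
q' = (0.7117, 0.7011, 0.0441, 0.0088)
v' = (0.6310, -1.8280, 1.1390)
ω' = (-0.2250, 1.4270, -0.9998)

α = I⁻¹(τ − ω×Iω) = (1.5000, -1.4600, 0.0033)
new body rate ω' = (-0.2250, 1.4270, -0.9998)
Hamilton product q⊗(0,ω) = (0.2121321, -0.2121321, 1.7677675, 0.3535535)
updated quaternion q' = (0.7117, 0.7011, 0.0441, 0.0088)
a = F/m = (0.6200, -0.5600, 0.7800)
new position p' = (-1.5700, 0.7100, -1.8450)
new velocity v' = (0.6310, -1.8280, 1.1390)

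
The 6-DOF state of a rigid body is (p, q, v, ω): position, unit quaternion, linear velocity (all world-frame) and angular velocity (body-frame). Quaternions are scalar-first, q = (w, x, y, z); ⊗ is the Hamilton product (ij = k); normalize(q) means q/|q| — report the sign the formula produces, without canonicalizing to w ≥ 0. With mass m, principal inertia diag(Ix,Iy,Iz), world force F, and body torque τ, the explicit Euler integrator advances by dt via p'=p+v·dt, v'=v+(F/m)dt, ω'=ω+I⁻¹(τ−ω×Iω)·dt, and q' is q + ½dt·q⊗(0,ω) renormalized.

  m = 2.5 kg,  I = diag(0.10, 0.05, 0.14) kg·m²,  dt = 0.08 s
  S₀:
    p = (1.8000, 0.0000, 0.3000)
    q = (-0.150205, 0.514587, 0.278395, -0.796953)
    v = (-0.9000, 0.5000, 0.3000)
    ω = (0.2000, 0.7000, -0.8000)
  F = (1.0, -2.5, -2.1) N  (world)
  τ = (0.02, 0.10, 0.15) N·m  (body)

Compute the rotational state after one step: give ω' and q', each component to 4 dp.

ω' = (0.2563, 0.8498, -0.7103)
q' = (-0.1874, 0.5263, 0.2840, -0.7792)

angular accel α = (0.7040, 1.8720, 1.1214)
ω' = ω + α·dt = (0.2563, 0.8498, -0.7103)
q⊗(0,ω) = (-0.9353563, 0.3051101, 0.1471355, 0.4246959)
q' = normalize(q + ½dt·q⊗(0,ω)) = (-0.1874, 0.5263, 0.2840, -0.7792)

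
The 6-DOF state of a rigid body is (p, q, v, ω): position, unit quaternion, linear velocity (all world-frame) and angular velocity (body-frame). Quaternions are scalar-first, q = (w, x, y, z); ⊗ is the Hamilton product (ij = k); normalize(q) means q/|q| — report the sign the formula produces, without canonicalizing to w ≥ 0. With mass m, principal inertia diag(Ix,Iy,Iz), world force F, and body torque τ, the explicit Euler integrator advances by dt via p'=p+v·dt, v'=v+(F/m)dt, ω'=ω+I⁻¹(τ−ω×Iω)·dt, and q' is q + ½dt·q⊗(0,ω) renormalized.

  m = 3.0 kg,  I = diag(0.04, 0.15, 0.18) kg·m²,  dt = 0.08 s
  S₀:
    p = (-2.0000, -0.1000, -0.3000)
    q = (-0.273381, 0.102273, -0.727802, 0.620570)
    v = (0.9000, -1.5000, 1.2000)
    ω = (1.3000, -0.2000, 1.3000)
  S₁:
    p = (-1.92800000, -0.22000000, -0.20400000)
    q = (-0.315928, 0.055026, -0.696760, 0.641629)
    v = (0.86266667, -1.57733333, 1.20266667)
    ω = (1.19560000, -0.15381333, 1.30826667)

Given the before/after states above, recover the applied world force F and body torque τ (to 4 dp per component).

ω₁ − ω₀ = (-0.10440000, 0.04618667, 0.00826667)
precession coupling = (-0.0078, -0.2366, -0.0286)
τ = I·(Δω/dt) + ω₀×(Iω₀) = (-0.0600, -0.1500, -0.0100)
velocity change Δv = (-0.03733333, -0.07733333, 0.00266667)
F = m·Δv/dt = (-1.4000, -2.9000, 0.1000)

F = (-1.4000, -2.9000, 0.1000)
τ = (-0.0600, -0.1500, -0.0100)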